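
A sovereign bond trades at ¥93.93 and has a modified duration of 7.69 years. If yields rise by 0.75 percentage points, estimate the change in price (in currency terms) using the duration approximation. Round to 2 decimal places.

Duration approximation: ΔP/P ≈ -D_mod · Δy = -7.69 × (+0.0075) = -0.057675.
ΔP ≈ 93.93 × (-0.057675) = -5.41741275.

-¥5.42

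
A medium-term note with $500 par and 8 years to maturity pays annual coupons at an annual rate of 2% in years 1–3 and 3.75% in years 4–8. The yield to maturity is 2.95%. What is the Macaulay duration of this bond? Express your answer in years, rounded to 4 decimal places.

7.3392 years

Periodic yield y = 0.0295. Discount each cash flow and weight by its year:
  t   CF        PV=CF/(1+0.0295)^t    t·PV
  1        10.00         9.7135         9.7135
  2        10.00         9.4351        18.8702
  3        10.00         9.1648        27.4943
  4        18.75        16.6915        66.7661
  5        18.75        16.2132        81.0661
  6        18.75        15.7486        94.4919
  7        18.75        15.2974       107.0816
  8       518.75       411.0998     3,288.7987
  Σ                    503.3639     3,694.2823
Price P = Σ PV = 503.3639.
Macaulay duration = Σ(t·PV) / P = 3,694.2823 / 503.3639 = 7.33919 years.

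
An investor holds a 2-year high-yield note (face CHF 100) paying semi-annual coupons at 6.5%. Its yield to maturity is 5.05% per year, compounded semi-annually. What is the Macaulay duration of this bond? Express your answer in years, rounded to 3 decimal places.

Periodic yield y = 0.02525. Discount each cash flow and weight by its period:
  t   CF        PV=CF/(1+0.02525)^t    t·PV
  1         3.25         3.1700         3.1700
  2         3.25         3.0919         6.1838
  3         3.25         3.0157         9.0472
  4       103.25        93.4482       373.7928
  Σ                    102.7258       392.1938
Price P = Σ PV = 102.7258.
Macaulay duration = Σ(t·PV) / P = 392.1938 / 102.7258 = 3.81787 half-year periods.
In years: 3.81787 / 2 = 1.90894 years.

1.909 years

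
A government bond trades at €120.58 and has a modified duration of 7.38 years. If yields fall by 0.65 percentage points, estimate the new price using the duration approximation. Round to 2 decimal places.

€126.36

Duration approximation: ΔP/P ≈ -D_mod · Δy = -7.38 × (-0.0065) = +0.047970.
New price ≈ 120.58 × (1 + 0.047970) = 126.3642226.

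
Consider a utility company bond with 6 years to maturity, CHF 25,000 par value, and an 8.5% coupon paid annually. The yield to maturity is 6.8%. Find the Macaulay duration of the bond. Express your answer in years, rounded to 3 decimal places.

Periodic yield y = 0.068. Discount each cash flow and weight by its year:
  t   CF        PV=CF/(1+0.068)^t    t·PV
  1     2,125.00     1,989.7004     1,989.7004
  2     2,125.00     1,863.0153     3,726.0307
  3     2,125.00     1,744.3964     5,233.1891
  4     2,125.00     1,633.3299     6,533.3198
  5     2,125.00     1,529.3352     7,646.6758
  6    27,125.00    18,278.5706   109,671.4236
  Σ                 27,038.3478   134,800.3393
Price P = Σ PV = 27,038.3478.
Macaulay duration = Σ(t·PV) / P = 134,800.3393 / 27,038.3478 = 4.98552 years.

4.986 years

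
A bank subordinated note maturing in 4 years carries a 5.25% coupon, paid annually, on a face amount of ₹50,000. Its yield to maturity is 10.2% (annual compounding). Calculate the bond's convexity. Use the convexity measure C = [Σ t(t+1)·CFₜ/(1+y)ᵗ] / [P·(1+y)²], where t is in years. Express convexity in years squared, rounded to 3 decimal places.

With y = 0.102:
  t   CF        PV=CF/(1+0.102)^t    t·PV        t(t+1)·PV
  1     2,625.00     2,382.0327     2,382.0327       4,764.0653
  2     2,625.00     2,161.5541     4,323.1083      12,969.3249
  3     2,625.00     1,961.4829     5,884.4487      23,537.7947
  4    52,625.00    35,683.3591   142,733.4365     713,667.1824
  Σ                 42,188.4288   155,323.0261     754,938.3673
P = 42,188.4288.
Convexity = Σ t(t+1)·PV / [P·(1+y)²] = 754,938.3673 / (42,188.4288 × 1.214404) = 14.73516.

14.735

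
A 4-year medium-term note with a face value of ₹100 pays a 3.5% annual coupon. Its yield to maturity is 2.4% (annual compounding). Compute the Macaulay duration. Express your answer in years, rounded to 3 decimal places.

3.806 years

Periodic yield y = 0.024. Discount each cash flow and weight by its year:
  t   CF        PV=CF/(1+0.024)^t    t·PV
  1         3.50         3.4180         3.4180
  2         3.50         3.3379         6.6757
  3         3.50         3.2596         9.7789
  4       103.50        94.1327       376.5308
  Σ                    104.1482       396.4034
Price P = Σ PV = 104.1482.
Macaulay duration = Σ(t·PV) / P = 396.4034 / 104.1482 = 3.80615 years.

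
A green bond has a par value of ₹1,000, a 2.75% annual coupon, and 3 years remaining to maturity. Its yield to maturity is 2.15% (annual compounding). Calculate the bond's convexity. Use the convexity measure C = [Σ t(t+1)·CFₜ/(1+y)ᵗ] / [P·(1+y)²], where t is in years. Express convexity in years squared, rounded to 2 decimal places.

With y = 0.0215:
  t   CF        PV=CF/(1+0.0215)^t    t·PV        t(t+1)·PV
  1        27.50        26.9212        26.9212          53.8424
  2        27.50        26.3546        52.7091         158.1274
  3     1,027.50       963.9771     2,891.9313      11,567.7252
  Σ                  1,017.2529     2,971.5616      11,779.6950
P = 1,017.2529.
Convexity = Σ t(t+1)·PV / [P·(1+y)²] = 11,779.6950 / (1,017.2529 × 1.043462) = 11.09758.

11.10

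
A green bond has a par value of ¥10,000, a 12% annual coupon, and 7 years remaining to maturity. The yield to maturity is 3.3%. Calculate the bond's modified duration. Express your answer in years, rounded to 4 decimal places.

5.3182 years

Periodic yield y = 0.033. First find Macaulay duration:
  t   CF        PV=CF/(1+0.033)^t    t·PV
  1     1,200.00     1,161.6651     1,161.6651
  2     1,200.00     1,124.5547     2,249.1095
  3     1,200.00     1,088.6300     3,265.8899
  4     1,200.00     1,053.8528     4,215.4113
  5     1,200.00     1,020.1867     5,100.9333
  6     1,200.00       987.5960     5,925.5759
  7    11,200.00     8,923.1002    62,461.7017
  Σ                 15,359.5855    84,380.2866
P = 15,359.5855; Macaulay duration = 84,380.2866 / 15,359.5855 = 5.49366 years.
Modified duration = D_Mac / (1 + y) = 5.49366 / 1.033 = 5.31816 years.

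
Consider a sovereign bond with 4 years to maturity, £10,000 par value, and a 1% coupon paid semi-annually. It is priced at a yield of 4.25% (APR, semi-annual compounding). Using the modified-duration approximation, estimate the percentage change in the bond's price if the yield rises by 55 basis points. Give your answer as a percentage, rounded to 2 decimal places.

Periodic yield y = 0.02125. Modified duration first:
  t   CF        PV=CF/(1+0.02125)^t    t·PV
  1        50.00        48.9596        48.9596
  2        50.00        47.9409        95.8817
  3        50.00        46.9433       140.8300
  4        50.00        45.9665       183.8661
  5        50.00        45.0101       225.0503
  6        50.00        44.0735       264.4410
  7        50.00        43.1564       302.0950
  8    10,050.00     8,493.9462    67,951.5695
  Σ                  8,815.9965    69,212.6933
P = 8,815.9965; D_Mac = 7.85081 half-year periods = 3.92540 yrs; D_mod = 3.92540/(1+0.02125) = 3.84372 yrs.
ΔP/P ≈ -D_mod · Δy = -3.84372 × (+0.0055) = -0.021140 = -2.1140%.

-2.11%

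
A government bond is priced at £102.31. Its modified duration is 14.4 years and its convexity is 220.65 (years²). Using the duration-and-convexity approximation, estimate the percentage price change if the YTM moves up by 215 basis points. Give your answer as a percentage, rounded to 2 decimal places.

Duration effect: -D_mod·Δy = -14.4 × (+0.0215) = -0.309600
Convexity effect: ½·C·(Δy)² = 0.5 × 220.65 × (0.0215)² = +0.05099773125
ΔP/P ≈ -0.309600 + 0.05099773125 = -0.25860226875
= -25.860226875%.

-25.86%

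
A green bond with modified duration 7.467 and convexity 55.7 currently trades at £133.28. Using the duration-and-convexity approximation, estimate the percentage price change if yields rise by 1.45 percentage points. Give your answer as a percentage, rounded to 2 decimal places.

-10.24%

Duration effect: -D_mod·Δy = -7.467 × (+0.0145) = -0.1082715
Convexity effect: ½·C·(Δy)² = 0.5 × 55.7 × (0.0145)² = +0.0058554625
ΔP/P ≈ -0.1082715 + 0.0058554625 = -0.1024160375
= -10.24160375%.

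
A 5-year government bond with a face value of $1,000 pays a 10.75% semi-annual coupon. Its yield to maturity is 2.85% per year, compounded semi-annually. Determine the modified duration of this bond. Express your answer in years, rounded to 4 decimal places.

Periodic yield y = 0.01425. First find Macaulay duration:
  t   CF        PV=CF/(1+0.01425)^t    t·PV
  1        53.75        52.9948        52.9948
  2        53.75        52.2503       104.5005
  3        53.75        51.5162       154.5485
  4        53.75        50.7924       203.1694
  5        53.75        50.0787       250.3937
  6        53.75        49.3751       296.2509
  7        53.75        48.6814       340.7700
  8        53.75        47.9975       383.9798
  9        53.75        47.3231       425.9080
  10    1,053.75       914.7184     9,147.1842
  Σ                  1,365.7279    11,359.6998
P = 1,365.7279; Macaulay duration = 11,359.6998 / 1,365.7279 = 8.31769 half-year periods = 4.15884 years.
Modified duration = D_Mac / (1 + y) = 4.15884 / 1.01425 = 4.10041 years.

4.1004 years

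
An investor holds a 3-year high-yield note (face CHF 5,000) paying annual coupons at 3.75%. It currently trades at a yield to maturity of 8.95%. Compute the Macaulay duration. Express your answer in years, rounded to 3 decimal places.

2.884 years

Periodic yield y = 0.0895. Discount each cash flow and weight by its year:
  t   CF        PV=CF/(1+0.0895)^t    t·PV
  1       187.50       172.0973       172.0973
  2       187.50       157.9599       315.9198
  3     5,187.50     4,011.2193    12,033.6579
  Σ                  4,341.2765    12,521.6750
Price P = Σ PV = 4,341.2765.
Macaulay duration = Σ(t·PV) / P = 12,521.6750 / 4,341.2765 = 2.88433 years.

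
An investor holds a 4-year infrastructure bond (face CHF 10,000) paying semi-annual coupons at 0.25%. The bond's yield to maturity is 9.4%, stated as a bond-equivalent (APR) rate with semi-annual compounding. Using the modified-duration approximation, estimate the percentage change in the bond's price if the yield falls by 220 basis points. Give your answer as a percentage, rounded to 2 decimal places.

Periodic yield y = 0.047. Modified duration first:
  t   CF        PV=CF/(1+0.047)^t    t·PV
  1        12.50        11.9389        11.9389
  2        12.50        11.4029        22.8059
  3        12.50        10.8911        32.6732
  4        12.50        10.4022        41.6086
  5        12.50         9.9352        49.6760
  6        12.50         9.4892        56.9352
  7        12.50         9.0632        63.4426
  8    10,012.50     6,933.7643    55,470.1145
  Σ                  7,006.8870    55,749.1950
P = 7,006.8870; D_Mac = 7.95634 half-year periods = 3.97817 yrs; D_mod = 3.97817/(1+0.047) = 3.79959 yrs.
ΔP/P ≈ -D_mod · Δy = -3.79959 × (-0.022) = +0.083591 = +8.3591%.

+8.36%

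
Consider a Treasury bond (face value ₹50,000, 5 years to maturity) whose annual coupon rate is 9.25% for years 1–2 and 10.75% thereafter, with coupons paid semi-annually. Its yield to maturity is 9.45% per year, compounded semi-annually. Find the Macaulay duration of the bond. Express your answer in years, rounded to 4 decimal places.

Periodic yield y = 0.04725. Discount each cash flow and weight by its period:
  t   CF        PV=CF/(1+0.04725)^t    t·PV
  1     2,312.50     2,208.1642     2,208.1642
  2     2,312.50     2,108.5359     4,217.0718
  3     2,312.50     2,013.4026     6,040.2079
  4     2,312.50     1,922.5616     7,690.2464
  5     2,687.50     2,133.5196    10,667.5978
  6     2,687.50     2,037.2591    12,223.5544
  7     2,687.50     1,945.3417    13,617.3917
  8     2,687.50     1,857.5714    14,860.5714
  9     2,687.50     1,773.7612    15,963.8508
  10   52,687.50    33,205.0319   332,050.3189
  Σ                 51,205.1492   419,538.9754
Price P = Σ PV = 51,205.1492.
Macaulay duration = Σ(t·PV) / P = 419,538.9754 / 51,205.1492 = 8.19330 half-year periods.
In years: 8.19330 / 2 = 4.09665 years.

4.0966 years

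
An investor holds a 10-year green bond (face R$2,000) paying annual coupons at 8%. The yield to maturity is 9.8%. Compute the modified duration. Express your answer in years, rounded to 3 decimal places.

Periodic yield y = 0.098. First find Macaulay duration:
  t   CF        PV=CF/(1+0.098)^t    t·PV
  1       160.00       145.7195       145.7195
  2       160.00       132.7136       265.4271
  3       160.00       120.8685       362.6054
  4       160.00       110.0806       440.3222
  5       160.00       100.2555       501.2776
  6       160.00        91.3074       547.8444
  7       160.00        83.1579       582.1054
  8       160.00        75.7358       605.8865
  9       160.00        68.9761       620.7853
  10    2,160.00       848.0674     8,480.6736
  Σ                  1,776.8822    12,552.6470
P = 1,776.8822; Macaulay duration = 12,552.6470 / 1,776.8822 = 7.06442 years.
Modified duration = D_Mac / (1 + y) = 7.06442 / 1.098 = 6.43390 years.

6.434 years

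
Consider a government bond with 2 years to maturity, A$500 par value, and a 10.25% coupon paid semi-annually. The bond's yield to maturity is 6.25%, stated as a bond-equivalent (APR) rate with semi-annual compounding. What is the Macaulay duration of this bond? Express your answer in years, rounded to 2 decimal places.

1.86 years

Periodic yield y = 0.03125. Discount each cash flow and weight by its period:
  t   CF        PV=CF/(1+0.03125)^t    t·PV
  1       25.625        24.8485        24.8485
  2       25.625        24.0955        48.1910
  3       25.625        23.3653        70.0960
  4      525.625       464.7508     1,859.0033
  Σ                    537.0601     2,002.1388
Price P = Σ PV = 537.0601.
Macaulay duration = Σ(t·PV) / P = 2,002.1388 / 537.0601 = 3.72796 half-year periods.
In years: 3.72796 / 2 = 1.86398 years.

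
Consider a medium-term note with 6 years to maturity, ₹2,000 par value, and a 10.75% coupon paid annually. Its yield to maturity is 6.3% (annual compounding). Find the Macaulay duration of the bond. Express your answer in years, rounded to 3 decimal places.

4.848 years

Periodic yield y = 0.063. Discount each cash flow and weight by its year:
  t   CF        PV=CF/(1+0.063)^t    t·PV
  1       215.00       202.2578       202.2578
  2       215.00       190.2707       380.5414
  3       215.00       178.9941       536.9822
  4       215.00       168.3858       673.5431
  5       215.00       158.4062       792.0309
  6     2,215.00     1,535.2325     9,211.3947
  Σ                  2,433.5470    11,796.7502
Price P = Σ PV = 2,433.5470.
Macaulay duration = Σ(t·PV) / P = 11,796.7502 / 2,433.5470 = 4.84755 years.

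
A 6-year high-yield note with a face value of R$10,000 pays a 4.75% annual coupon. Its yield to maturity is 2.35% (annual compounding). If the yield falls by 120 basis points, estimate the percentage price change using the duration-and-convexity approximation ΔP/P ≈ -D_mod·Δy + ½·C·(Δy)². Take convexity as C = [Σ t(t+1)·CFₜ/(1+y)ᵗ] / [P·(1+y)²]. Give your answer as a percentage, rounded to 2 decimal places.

+6.59%

With y = 0.0235:
  t   CF        PV=CF/(1+0.0235)^t    t·PV        t(t+1)·PV
  1       475.00       464.0938       464.0938         928.1876
  2       475.00       453.4380       906.8760       2,720.6280
  3       475.00       443.0269     1,329.0806       5,316.3225
  4       475.00       432.8548     1,731.4191       8,657.0957
  5       475.00       422.9163     2,114.5813      12,687.4876
  6    10,475.00     9,112.2778    54,673.6666     382,715.6661
  Σ                 11,328.6075    61,219.7174     413,025.3874
P = 11,328.6075; D_Mac = 5.40399 yrs; D_mod = 5.27992 yrs; C = 34.80363.
Duration effect: -5.27992 × (-0.012) = +0.063359
Convexity effect: 0.5 × 34.80363 × (-0.012)² = +0.0025059
ΔP/P ≈ +0.063359 + 0.0025059 = +0.065865 = +6.5865%.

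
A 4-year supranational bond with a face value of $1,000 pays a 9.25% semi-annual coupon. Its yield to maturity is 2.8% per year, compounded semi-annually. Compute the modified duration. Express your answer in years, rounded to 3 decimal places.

3.452 years

Periodic yield y = 0.014. First find Macaulay duration:
  t   CF        PV=CF/(1+0.014)^t    t·PV
  1        46.25        45.6114        45.6114
  2        46.25        44.9817        89.9634
  3        46.25        44.3606       133.0819
  4        46.25        43.7482       174.9927
  5        46.25        43.1442       215.7208
  6        46.25        42.5485       255.2909
  7        46.25        41.9610       293.7272
  8     1,046.25       936.1207     7,488.9653
  Σ                  1,242.4763     8,697.3535
P = 1,242.4763; Macaulay duration = 8,697.3535 / 1,242.4763 = 7.00002 half-year periods = 3.50001 years.
Modified duration = D_Mac / (1 + y) = 3.50001 / 1.014 = 3.45168 years.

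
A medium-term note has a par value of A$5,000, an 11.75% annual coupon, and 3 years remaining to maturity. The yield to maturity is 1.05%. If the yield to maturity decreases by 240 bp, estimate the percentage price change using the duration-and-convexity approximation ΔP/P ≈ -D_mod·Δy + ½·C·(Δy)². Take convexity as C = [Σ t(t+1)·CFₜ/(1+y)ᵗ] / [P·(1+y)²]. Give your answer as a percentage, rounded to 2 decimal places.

With y = 0.0105:
  t   CF        PV=CF/(1+0.0105)^t    t·PV        t(t+1)·PV
  1       587.50       581.3953       581.3953       1,162.7907
  2       587.50       575.3541     1,150.7083       3,452.1248
  3     5,587.50     5,415.1262    16,245.3786      64,981.5144
  Σ                  6,571.8757    17,977.4822      69,596.4299
P = 6,571.8757; D_Mac = 2.73552 yrs; D_mod = 2.70709 yrs; C = 10.37110.
Duration effect: -2.70709 × (-0.024) = +0.064970
Convexity effect: 0.5 × 10.37110 × (-0.024)² = +0.0029869
ΔP/P ≈ +0.064970 + 0.0029869 = +0.067957 = +6.7957%.

+6.80%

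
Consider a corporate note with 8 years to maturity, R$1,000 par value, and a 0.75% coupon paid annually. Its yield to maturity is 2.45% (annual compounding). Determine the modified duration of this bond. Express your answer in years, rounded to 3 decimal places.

7.591 years

Periodic yield y = 0.0245. First find Macaulay duration:
  t   CF        PV=CF/(1+0.0245)^t    t·PV
  1         7.50         7.3206         7.3206
  2         7.50         7.1456        14.2912
  3         7.50         6.9747        20.9241
  4         7.50         6.8079        27.2316
  5         7.50         6.6451        33.2255
  6         7.50         6.4862        38.9171
  7         7.50         6.3311        44.3175
  8     1,007.50       830.1362     6,641.0896
  Σ                    877.8474     6,827.3173
P = 877.8474; Macaulay duration = 6,827.3173 / 877.8474 = 7.77734 years.
Modified duration = D_Mac / (1 + y) = 7.77734 / 1.0245 = 7.59135 years.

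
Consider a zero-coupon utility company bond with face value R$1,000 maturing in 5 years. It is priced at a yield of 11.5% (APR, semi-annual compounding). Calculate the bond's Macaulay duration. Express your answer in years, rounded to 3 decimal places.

A zero-coupon bond has a single cash flow at maturity, so its Macaulay duration equals its maturity: 5 years.
(Equivalently: 10 semi-annual periods ÷ 2 = 5 years.)

5.000 years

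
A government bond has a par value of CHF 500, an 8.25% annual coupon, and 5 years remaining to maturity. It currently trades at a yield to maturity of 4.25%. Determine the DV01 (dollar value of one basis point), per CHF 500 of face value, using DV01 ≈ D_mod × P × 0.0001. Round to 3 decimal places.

Periodic yield y = 0.0425.
  t   CF        PV=CF/(1+0.0425)^t    t·PV
  1        41.25        39.5683        39.5683
  2        41.25        37.9552        75.9105
  3        41.25        36.4079       109.2237
  4        41.25        34.9237       139.6946
  5       541.25       439.5594     2,197.7971
  Σ                    588.4146     2,562.1943
P = 588.4146; D_Mac = 4.35440 yrs; D_mod = 4.17689 yrs.
DV01 ≈ 4.17689 × 588.4146 × 0.0001 = 0.245774.

CHF 0.246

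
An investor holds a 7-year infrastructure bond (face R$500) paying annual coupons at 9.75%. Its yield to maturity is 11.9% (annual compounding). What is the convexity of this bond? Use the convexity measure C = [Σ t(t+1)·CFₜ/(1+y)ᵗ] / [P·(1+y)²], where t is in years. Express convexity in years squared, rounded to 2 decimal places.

30.52

With y = 0.119:
  t   CF        PV=CF/(1+0.119)^t    t·PV        t(t+1)·PV
  1        48.75        43.5657        43.5657          87.1314
  2        48.75        38.9327        77.8654         233.5962
  3        48.75        34.7924       104.3772         417.5088
  4        48.75        31.0924       124.3696         621.8480
  5        48.75        27.7859       138.9294         833.5765
  6        48.75        24.8310       148.9860       1,042.9017
  7       548.75       249.7836     1,748.4852      13,987.8818
  Σ                    450.7837     2,386.5785      17,224.4444
P = 450.7837.
Convexity = Σ t(t+1)·PV / [P·(1+y)²] = 17,224.4444 / (450.7837 × 1.252161) = 30.51525.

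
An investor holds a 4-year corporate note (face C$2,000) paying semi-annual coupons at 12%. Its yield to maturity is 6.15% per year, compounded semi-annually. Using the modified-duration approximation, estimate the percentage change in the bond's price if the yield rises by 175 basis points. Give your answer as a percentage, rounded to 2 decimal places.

Periodic yield y = 0.03075. Modified duration first:
  t   CF        PV=CF/(1+0.03075)^t    t·PV
  1       120.00       116.4201       116.4201
  2       120.00       112.9470       225.8939
  3       120.00       109.5775       328.7324
  4       120.00       106.3085       425.2339
  5       120.00       103.1370       515.6850
  6       120.00       100.0602       600.3609
  7       120.00        97.0751       679.5257
  8     2,120.00     1,663.8306    13,310.6450
  Σ                  2,409.3559    16,202.4969
P = 2,409.3559; D_Mac = 6.72483 half-year periods = 3.36241 yrs; D_mod = 3.36241/(1+0.03075) = 3.26210 yrs.
ΔP/P ≈ -D_mod · Δy = -3.26210 × (+0.0175) = -0.057087 = -5.7087%.

-5.71%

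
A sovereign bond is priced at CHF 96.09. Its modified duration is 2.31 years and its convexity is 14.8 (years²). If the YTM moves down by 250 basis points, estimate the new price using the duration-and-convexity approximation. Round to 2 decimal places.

Duration effect: -D_mod·Δy = -2.31 × (-0.025) = +0.057750
Convexity effect: ½·C·(Δy)² = 0.5 × 14.8 × (-0.025)² = +0.0046250
ΔP/P ≈ +0.057750 + 0.0046250 = +0.062375
New price ≈ 96.09 × (1 + 0.062375) = 102.08361375.

CHF 102.08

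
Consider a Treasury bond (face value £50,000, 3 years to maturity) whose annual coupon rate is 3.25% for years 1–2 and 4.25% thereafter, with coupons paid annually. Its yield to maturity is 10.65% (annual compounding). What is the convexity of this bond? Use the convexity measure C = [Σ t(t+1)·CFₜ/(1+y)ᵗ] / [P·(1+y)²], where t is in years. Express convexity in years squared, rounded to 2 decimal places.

9.35

With y = 0.1065:
  t   CF        PV=CF/(1+0.1065)^t    t·PV        t(t+1)·PV
  1     1,625.00     1,468.5947     1,468.5947       2,937.1893
  2     1,625.00     1,327.2433     2,654.4865       7,963.4596
  3    52,125.00    38,476.1681   115,428.5042     461,714.0169
  Σ                 41,272.0060   119,551.5854     472,614.6658
P = 41,272.0060.
Convexity = Σ t(t+1)·PV / [P·(1+y)²] = 472,614.6658 / (41,272.0060 × 1.224342) = 9.35295.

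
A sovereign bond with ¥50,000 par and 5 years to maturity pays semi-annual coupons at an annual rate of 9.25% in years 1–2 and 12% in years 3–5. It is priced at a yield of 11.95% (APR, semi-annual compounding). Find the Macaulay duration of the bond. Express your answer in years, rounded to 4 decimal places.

4.0363 years

Periodic yield y = 0.05975. Discount each cash flow and weight by its period:
  t   CF        PV=CF/(1+0.05975)^t    t·PV
  1     2,312.50     2,182.1184     2,182.1184
  2     2,312.50     2,059.0879     4,118.1758
  3     2,312.50     1,942.9940     5,828.9821
  4     2,312.50     1,833.4457     7,333.7826
  5     3,000.00     2,244.4200    11,222.1000
  6     3,000.00     2,117.8769    12,707.2611
  7     3,000.00     1,998.4684    13,989.2786
  8     3,000.00     1,885.7923    15,086.3382
  9     3,000.00     1,779.4690    16,015.2210
  10   53,000.00    29,664.8132   296,648.1315
  Σ                 47,708.4857   385,131.3893
Price P = Σ PV = 47,708.4857.
Macaulay duration = Σ(t·PV) / P = 385,131.3893 / 47,708.4857 = 8.07260 half-year periods.
In years: 8.07260 / 2 = 4.03630 years.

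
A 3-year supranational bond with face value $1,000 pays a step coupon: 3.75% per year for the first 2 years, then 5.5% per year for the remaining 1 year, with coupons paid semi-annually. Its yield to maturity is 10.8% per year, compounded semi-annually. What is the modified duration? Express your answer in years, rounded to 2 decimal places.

Periodic yield y = 0.054. First find Macaulay duration:
  t   CF        PV=CF/(1+0.054)^t    t·PV
  1        18.75        17.7894        17.7894
  2        18.75        16.8780        33.7559
  3        18.75        16.0132        48.0397
  4        18.75        15.1928        60.7713
  5        27.50        21.1412       105.7060
  6     1,027.50       749.4422     4,496.6534
  Σ                    836.4569     4,762.7158
P = 836.4569; Macaulay duration = 4,762.7158 / 836.4569 = 5.69392 half-year periods = 2.84696 years.
Modified duration = D_Mac / (1 + y) = 2.84696 / 1.054 = 2.70110 years.

2.70 years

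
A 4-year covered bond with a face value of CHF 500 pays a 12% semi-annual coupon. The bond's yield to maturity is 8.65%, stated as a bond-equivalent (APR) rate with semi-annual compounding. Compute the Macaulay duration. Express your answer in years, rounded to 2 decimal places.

Periodic yield y = 0.04325. Discount each cash flow and weight by its period:
  t   CF        PV=CF/(1+0.04325)^t    t·PV
  1        30.00        28.7563        28.7563
  2        30.00        27.5641        55.1283
  3        30.00        26.4214        79.2642
  4        30.00        25.3261       101.3043
  5        30.00        24.2761       121.3806
  6        30.00        23.2697       139.6182
  7        30.00        22.3050       156.1351
  8       530.00       377.7189     3,021.7512
  Σ                    555.6377     3,703.3383
Price P = Σ PV = 555.6377.
Macaulay duration = Σ(t·PV) / P = 3,703.3383 / 555.6377 = 6.66502 half-year periods.
In years: 6.66502 / 2 = 3.33251 years.

3.33 years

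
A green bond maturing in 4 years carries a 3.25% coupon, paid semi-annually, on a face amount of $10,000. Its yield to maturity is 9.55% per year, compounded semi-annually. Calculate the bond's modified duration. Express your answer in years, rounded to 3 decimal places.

3.579 years

Periodic yield y = 0.04775. First find Macaulay duration:
  t   CF        PV=CF/(1+0.04775)^t    t·PV
  1       162.50       155.0942       155.0942
  2       162.50       148.0260       296.0520
  3       162.50       141.2799       423.8397
  4       162.50       134.8412       539.3649
  5       162.50       128.6960       643.4800
  6       162.50       122.8308       736.9849
  7       162.50       117.2329       820.6306
  8    10,162.50     6,997.4403    55,979.5225
  Σ                  7,945.4414    59,594.9688
P = 7,945.4414; Macaulay duration = 59,594.9688 / 7,945.4414 = 7.50052 half-year periods = 3.75026 years.
Modified duration = D_Mac / (1 + y) = 3.75026 / 1.04775 = 3.57935 years.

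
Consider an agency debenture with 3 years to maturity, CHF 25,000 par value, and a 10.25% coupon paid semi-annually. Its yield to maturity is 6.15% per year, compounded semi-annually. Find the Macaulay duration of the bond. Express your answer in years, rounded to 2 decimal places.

Periodic yield y = 0.03075. Discount each cash flow and weight by its period:
  t   CF        PV=CF/(1+0.03075)^t    t·PV
  1     1,281.25     1,243.0269     1,243.0269
  2     1,281.25     1,205.9441     2,411.8883
  3     1,281.25     1,169.9676     3,509.9029
  4     1,281.25     1,135.0644     4,540.2576
  5     1,281.25     1,101.2024     5,506.0121
  6    26,281.25    21,914.2169   131,485.3016
  Σ                 27,769.4225   148,696.3895
Price P = Σ PV = 27,769.4225.
Macaulay duration = Σ(t·PV) / P = 148,696.3895 / 27,769.4225 = 5.35468 half-year periods.
In years: 5.35468 / 2 = 2.67734 years.

2.68 years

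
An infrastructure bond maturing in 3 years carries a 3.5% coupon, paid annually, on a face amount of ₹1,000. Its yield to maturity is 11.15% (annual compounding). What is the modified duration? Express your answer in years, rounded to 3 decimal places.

2.598 years

Periodic yield y = 0.1115. First find Macaulay duration:
  t   CF        PV=CF/(1+0.1115)^t    t·PV
  1        35.00        31.4890        31.4890
  2        35.00        28.3302        56.6603
  3     1,035.00       753.7233     2,261.1699
  Σ                    813.5425     2,349.3193
P = 813.5425; Macaulay duration = 2,349.3193 / 813.5425 = 2.88776 years.
Modified duration = D_Mac / (1 + y) = 2.88776 / 1.1115 = 2.59808 years.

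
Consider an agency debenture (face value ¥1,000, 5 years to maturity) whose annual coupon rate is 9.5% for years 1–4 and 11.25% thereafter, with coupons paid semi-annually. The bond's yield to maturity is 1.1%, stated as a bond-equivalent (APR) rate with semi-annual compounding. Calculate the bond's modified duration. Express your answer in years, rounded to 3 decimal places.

4.238 years

Periodic yield y = 0.0055. First find Macaulay duration:
  t   CF        PV=CF/(1+0.0055)^t    t·PV
  1        47.50        47.2402        47.2402
  2        47.50        46.9818        93.9636
  3        47.50        46.7248       140.1744
  4        47.50        46.4692       185.8768
  5        47.50        46.2150       231.0751
  6        47.50        45.9622       275.7734
  7        47.50        45.7108       319.9758
  8        47.50        45.4608       363.6863
  9        56.25        53.5407       481.8661
  10    1,056.25       999.8756     9,998.7561
  Σ                  1,424.1811    12,138.3878
P = 1,424.1811; Macaulay duration = 12,138.3878 / 1,424.1811 = 8.52306 half-year periods = 4.26153 years.
Modified duration = D_Mac / (1 + y) = 4.26153 / 1.0055 = 4.23822 years.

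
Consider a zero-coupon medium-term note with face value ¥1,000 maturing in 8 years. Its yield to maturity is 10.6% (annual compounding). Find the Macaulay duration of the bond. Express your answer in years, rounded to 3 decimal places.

8.000 years

A zero-coupon bond has a single cash flow at maturity, so its Macaulay duration equals its maturity: 8 years.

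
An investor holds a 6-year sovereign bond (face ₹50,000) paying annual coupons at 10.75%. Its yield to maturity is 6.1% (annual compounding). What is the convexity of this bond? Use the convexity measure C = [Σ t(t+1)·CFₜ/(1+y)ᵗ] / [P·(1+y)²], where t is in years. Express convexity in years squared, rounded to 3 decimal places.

With y = 0.061:
  t   CF        PV=CF/(1+0.061)^t    t·PV        t(t+1)·PV
  1     5,375.00     5,065.9755     5,065.9755      10,131.9510
  2     5,375.00     4,774.7177     9,549.4354      28,648.3063
  3     5,375.00     4,500.2052    13,500.6156      54,002.4624
  4     5,375.00     4,241.4752    16,965.9008      84,829.5042
  5     5,375.00     3,997.6204    19,988.1018     119,928.6110
  6    55,375.00    38,816.9525   232,901.7148   1,630,312.0038
  Σ                 61,396.9465   297,971.7440   1,927,852.8386
P = 61,396.9465.
Convexity = Σ t(t+1)·PV / [P·(1+y)²] = 1,927,852.8386 / (61,396.9465 × 1.125721) = 27.89307.

27.893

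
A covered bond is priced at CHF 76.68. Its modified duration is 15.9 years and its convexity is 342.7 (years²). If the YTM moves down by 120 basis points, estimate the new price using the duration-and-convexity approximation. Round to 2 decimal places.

Duration effect: -D_mod·Δy = -15.9 × (-0.012) = +0.190800
Convexity effect: ½·C·(Δy)² = 0.5 × 342.7 × (-0.012)² = +0.0246744
ΔP/P ≈ +0.190800 + 0.0246744 = +0.2154744
New price ≈ 76.68 × (1 + 0.2154744) = 93.202576992.

CHF 93.20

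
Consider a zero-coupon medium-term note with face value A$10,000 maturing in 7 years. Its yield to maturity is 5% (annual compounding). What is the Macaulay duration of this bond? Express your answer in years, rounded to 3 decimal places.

A zero-coupon bond has a single cash flow at maturity, so its Macaulay duration equals its maturity: 7 years.

7.000 years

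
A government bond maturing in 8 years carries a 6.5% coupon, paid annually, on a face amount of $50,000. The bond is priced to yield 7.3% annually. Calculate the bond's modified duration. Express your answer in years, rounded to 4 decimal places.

6.0042 years

Periodic yield y = 0.073. First find Macaulay duration:
  t   CF        PV=CF/(1+0.073)^t    t·PV
  1     3,250.00     3,028.8910     3,028.8910
  2     3,250.00     2,822.8248     5,645.6495
  3     3,250.00     2,630.7780     7,892.3339
  4     3,250.00     2,451.7968     9,807.1872
  5     3,250.00     2,284.9924    11,424.9618
  6     3,250.00     2,129.5362    12,777.2173
  7     3,250.00     1,984.6563    13,892.5941
  8    53,250.00    30,305.5267   242,444.2136
  Σ                 47,639.0020   306,913.0483
P = 47,639.0020; Macaulay duration = 306,913.0483 / 47,639.0020 = 6.44247 years.
Modified duration = D_Mac / (1 + y) = 6.44247 / 1.073 = 6.00417 years.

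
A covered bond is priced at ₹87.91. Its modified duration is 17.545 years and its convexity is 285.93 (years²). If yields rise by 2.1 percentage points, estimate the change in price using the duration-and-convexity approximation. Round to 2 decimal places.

Duration effect: -D_mod·Δy = -17.545 × (+0.021) = -0.368445
Convexity effect: ½·C·(Δy)² = 0.5 × 285.93 × (0.021)² = +0.063047565
ΔP/P ≈ -0.368445 + 0.063047565 = -0.305397435
ΔP ≈ 87.91 × (-0.305397435) = -26.84748851085.

-₹26.85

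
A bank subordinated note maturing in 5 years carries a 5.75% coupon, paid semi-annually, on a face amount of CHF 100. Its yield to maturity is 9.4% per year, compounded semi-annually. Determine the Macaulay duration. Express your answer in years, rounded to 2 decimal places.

Periodic yield y = 0.047. Discount each cash flow and weight by its period:
  t   CF        PV=CF/(1+0.047)^t    t·PV
  1        2.875         2.7459         2.7459
  2        2.875         2.6227         5.2454
  3        2.875         2.5049         7.5148
  4        2.875         2.3925         9.5700
  5        2.875         2.2851        11.4255
  6        2.875         2.1825        13.0951
  7        2.875         2.0845        14.5918
  8        2.875         1.9910        15.9277
  9        2.875         1.9016        17.1143
  10     102.875        64.9895       649.8948
  Σ                     85.7002       747.1253
Price P = Σ PV = 85.7002.
Macaulay duration = Σ(t·PV) / P = 747.1253 / 85.7002 = 8.71789 half-year periods.
In years: 8.71789 / 2 = 4.35894 years.

4.36 years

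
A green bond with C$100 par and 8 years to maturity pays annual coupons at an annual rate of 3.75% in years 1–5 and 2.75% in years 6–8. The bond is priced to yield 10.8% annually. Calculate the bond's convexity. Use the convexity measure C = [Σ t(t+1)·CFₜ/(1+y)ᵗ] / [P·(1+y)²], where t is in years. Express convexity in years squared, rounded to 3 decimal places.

With y = 0.108:
  t   CF        PV=CF/(1+0.108)^t    t·PV        t(t+1)·PV
  1         3.75         3.3845         3.3845           6.7690
  2         3.75         3.0546         6.1092          18.3275
  3         3.75         2.7568         8.2705          33.0821
  4         3.75         2.4881         9.9525          49.7625
  5         3.75         2.2456        11.2280          67.3680
  6         2.75         1.4863         8.9175          62.4228
  7         2.75         1.3414         9.3897          75.1177
  8       102.75        45.2339       361.8710       3,256.8387
  Σ                     61.9911       419.1229       3,569.6883
P = 61.9911.
Convexity = Σ t(t+1)·PV / [P·(1+y)²] = 3,569.6883 / (61.9911 × 1.227664) = 46.90522.

46.905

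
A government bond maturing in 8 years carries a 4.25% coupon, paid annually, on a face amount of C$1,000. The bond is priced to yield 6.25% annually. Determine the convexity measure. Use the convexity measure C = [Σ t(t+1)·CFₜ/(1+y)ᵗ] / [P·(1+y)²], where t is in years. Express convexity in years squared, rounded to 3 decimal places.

With y = 0.0625:
  t   CF        PV=CF/(1+0.0625)^t    t·PV        t(t+1)·PV
  1        42.50        40.0000        40.0000          80.0000
  2        42.50        37.6471        75.2941         225.8824
  3        42.50        35.4325       106.2976         425.1903
  4        42.50        33.3483       133.3930         666.9652
  5        42.50        31.3866       156.9330         941.5979
  6        42.50        29.5403       177.2420       1,240.6937
  7        42.50        27.8027       194.6186       1,556.9490
  8     1,042.50       641.8663     5,134.9302      46,214.3714
  Σ                    877.0237     6,018.7085      51,351.6499
P = 877.0237.
Convexity = Σ t(t+1)·PV / [P·(1+y)²] = 51,351.6499 / (877.0237 × 1.128906) = 51.86629.

51.866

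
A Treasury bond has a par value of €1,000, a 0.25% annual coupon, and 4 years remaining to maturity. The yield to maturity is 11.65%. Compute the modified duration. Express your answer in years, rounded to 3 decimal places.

Periodic yield y = 0.1165. First find Macaulay duration:
  t   CF        PV=CF/(1+0.1165)^t    t·PV
  1         2.50         2.2391         2.2391
  2         2.50         2.0055         4.0110
  3         2.50         1.7962         5.3887
  4     1,002.50       645.1333     2,580.5333
  Σ                    651.1742     2,592.1721
P = 651.1742; Macaulay duration = 2,592.1721 / 651.1742 = 3.98077 years.
Modified duration = D_Mac / (1 + y) = 3.98077 / 1.1165 = 3.56540 years.

3.565 years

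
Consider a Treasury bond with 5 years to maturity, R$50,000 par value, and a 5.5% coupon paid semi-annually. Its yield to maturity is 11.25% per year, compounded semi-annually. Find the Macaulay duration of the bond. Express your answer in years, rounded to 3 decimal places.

4.350 years

Periodic yield y = 0.05625. Discount each cash flow and weight by its period:
  t   CF        PV=CF/(1+0.05625)^t    t·PV
  1     1,375.00     1,301.7751     1,301.7751
  2     1,375.00     1,232.4498     2,464.8997
  3     1,375.00     1,166.8164     3,500.4493
  4     1,375.00     1,104.6783     4,418.7131
  5     1,375.00     1,045.8492     5,229.2462
  6     1,375.00       990.1531     5,940.9188
  7     1,375.00       937.4231     6,561.9616
  8     1,375.00       887.5011     7,100.0092
  9     1,375.00       840.2378     7,562.1399
  10   51,375.00    29,722.4507   297,224.5070
  Σ                 39,229.3348   341,304.6199
Price P = Σ PV = 39,229.3348.
Macaulay duration = Σ(t·PV) / P = 341,304.6199 / 39,229.3348 = 8.70024 half-year periods.
In years: 8.70024 / 2 = 4.35012 years.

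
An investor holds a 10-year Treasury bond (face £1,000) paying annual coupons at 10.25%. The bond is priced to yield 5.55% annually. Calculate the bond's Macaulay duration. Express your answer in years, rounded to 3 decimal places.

7.185 years

Periodic yield y = 0.0555. Discount each cash flow and weight by its year:
  t   CF        PV=CF/(1+0.0555)^t    t·PV
  1       102.50        97.1104        97.1104
  2       102.50        92.0041       184.0083
  3       102.50        87.1664       261.4992
  4       102.50        82.5830       330.3322
  5       102.50        78.2407       391.2035
  6       102.50        74.1267       444.7600
  7       102.50        70.2290       491.6027
  8       102.50        66.5362       532.2896
  9       102.50        63.0376       567.3385
  10    1,102.50       642.3862     6,423.8623
  Σ                  1,353.4203     9,724.0065
Price P = Σ PV = 1,353.4203.
Macaulay duration = Σ(t·PV) / P = 9,724.0065 / 1,353.4203 = 7.18476 years.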